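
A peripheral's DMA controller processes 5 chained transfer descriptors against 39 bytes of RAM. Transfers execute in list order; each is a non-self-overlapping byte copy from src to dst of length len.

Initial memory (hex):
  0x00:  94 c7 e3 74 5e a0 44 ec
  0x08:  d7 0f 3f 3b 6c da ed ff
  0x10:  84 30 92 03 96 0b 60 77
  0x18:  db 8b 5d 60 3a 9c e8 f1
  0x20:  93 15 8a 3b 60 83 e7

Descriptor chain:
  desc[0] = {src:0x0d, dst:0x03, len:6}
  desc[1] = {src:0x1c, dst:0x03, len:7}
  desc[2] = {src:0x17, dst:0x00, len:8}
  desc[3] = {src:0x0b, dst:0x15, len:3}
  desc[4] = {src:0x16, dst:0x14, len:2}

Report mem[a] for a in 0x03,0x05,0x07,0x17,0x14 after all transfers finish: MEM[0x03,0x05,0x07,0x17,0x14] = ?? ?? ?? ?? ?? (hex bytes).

[0] 0x0d->0x03 len=6 : da ed ff 84 30 92
[1] 0x1c->0x03 len=7 : 3a 9c e8 f1 93 15 8a
[2] 0x17->0x00 len=8 : 77 db 8b 5d 60 3a 9c e8
[3] 0x0b->0x15 len=3 : 3b 6c da
[4] 0x16->0x14 len=2 : 6c da
query mem[0x03]=0x5d, mem[0x05]=0x3a, mem[0x07]=0xe8, mem[0x17]=0xda, mem[0x14]=0x6c

MEM[0x03,0x05,0x07,0x17,0x14] = 5d 3a e8 da 6c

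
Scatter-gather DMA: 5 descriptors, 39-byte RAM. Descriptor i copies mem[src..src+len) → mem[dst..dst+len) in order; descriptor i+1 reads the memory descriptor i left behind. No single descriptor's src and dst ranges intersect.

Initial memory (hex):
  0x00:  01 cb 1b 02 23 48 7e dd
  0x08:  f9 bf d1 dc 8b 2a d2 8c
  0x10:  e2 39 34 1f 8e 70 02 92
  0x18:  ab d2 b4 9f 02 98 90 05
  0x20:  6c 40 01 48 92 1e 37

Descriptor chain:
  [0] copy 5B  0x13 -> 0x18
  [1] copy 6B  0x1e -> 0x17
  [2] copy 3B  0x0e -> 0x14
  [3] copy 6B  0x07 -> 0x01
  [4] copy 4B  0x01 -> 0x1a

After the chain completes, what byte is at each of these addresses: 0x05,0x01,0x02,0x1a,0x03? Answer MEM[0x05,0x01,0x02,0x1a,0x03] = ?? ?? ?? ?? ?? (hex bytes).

  after D0: wrote 5B at 0x18 = 1f8e700292
  after D1: wrote 6B at 0x17 = 90056c400148
  after D2: wrote 3B at 0x14 = d28ce2
  after D3: wrote 6B at 0x01 = ddf9bfd1dc8b
  after D4: wrote 4B at 0x1a = ddf9bfd1
query mem[0x05]=0xdc, mem[0x01]=0xdd, mem[0x02]=0xf9, mem[0x1a]=0xdd, mem[0x03]=0xbf

MEM[0x05,0x01,0x02,0x1a,0x03] = dc dd f9 dd bf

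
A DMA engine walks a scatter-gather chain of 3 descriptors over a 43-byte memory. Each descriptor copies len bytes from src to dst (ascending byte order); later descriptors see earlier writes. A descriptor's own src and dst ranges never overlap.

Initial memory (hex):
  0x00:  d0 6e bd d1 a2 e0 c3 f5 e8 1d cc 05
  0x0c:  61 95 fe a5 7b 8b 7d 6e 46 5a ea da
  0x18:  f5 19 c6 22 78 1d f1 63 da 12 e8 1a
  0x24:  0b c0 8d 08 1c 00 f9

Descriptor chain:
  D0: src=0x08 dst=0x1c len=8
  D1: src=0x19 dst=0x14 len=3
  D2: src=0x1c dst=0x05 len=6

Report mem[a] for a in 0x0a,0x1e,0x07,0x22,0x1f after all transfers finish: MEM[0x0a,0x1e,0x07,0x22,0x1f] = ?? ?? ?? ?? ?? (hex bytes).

MEM[0x0a,0x1e,0x07,0x22,0x1f] = 95 cc cc fe 05

  after D0: wrote 8B at 0x1c = e81dcc056195fea5
  after D1: wrote 3B at 0x14 = 19c622
  after D2: wrote 6B at 0x05 = e81dcc056195
query mem[0x0a]=0x95, mem[0x1e]=0xcc, mem[0x07]=0xcc, mem[0x22]=0xfe, mem[0x1f]=0x05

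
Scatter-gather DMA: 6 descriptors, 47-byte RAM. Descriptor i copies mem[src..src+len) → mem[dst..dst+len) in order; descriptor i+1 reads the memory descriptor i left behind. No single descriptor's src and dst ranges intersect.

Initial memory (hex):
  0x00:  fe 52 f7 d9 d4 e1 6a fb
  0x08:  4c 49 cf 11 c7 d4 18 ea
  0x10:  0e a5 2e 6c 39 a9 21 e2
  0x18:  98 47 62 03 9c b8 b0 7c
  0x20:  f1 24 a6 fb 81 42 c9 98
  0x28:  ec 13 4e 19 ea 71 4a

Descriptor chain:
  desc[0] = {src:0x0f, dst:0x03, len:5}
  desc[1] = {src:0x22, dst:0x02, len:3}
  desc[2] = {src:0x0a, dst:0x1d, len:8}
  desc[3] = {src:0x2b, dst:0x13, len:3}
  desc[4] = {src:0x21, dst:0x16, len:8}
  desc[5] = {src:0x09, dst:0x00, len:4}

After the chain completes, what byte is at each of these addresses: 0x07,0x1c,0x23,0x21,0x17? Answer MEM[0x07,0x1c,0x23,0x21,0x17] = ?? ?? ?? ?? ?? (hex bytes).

[0] 0x0f->0x03 len=5 : ea 0e a5 2e 6c
[1] 0x22->0x02 len=3 : a6 fb 81
[2] 0x0a->0x1d len=8 : cf 11 c7 d4 18 ea 0e a5
[3] 0x2b->0x13 len=3 : 19 ea 71
[4] 0x21->0x16 len=8 : 18 ea 0e a5 42 c9 98 ec
[5] 0x09->0x00 len=4 : 49 cf 11 c7
query mem[0x07]=0x6c, mem[0x1c]=0x98, mem[0x23]=0x0e, mem[0x21]=0x18, mem[0x17]=0xea

MEM[0x07,0x1c,0x23,0x21,0x17] = 6c 98 0e 18 ea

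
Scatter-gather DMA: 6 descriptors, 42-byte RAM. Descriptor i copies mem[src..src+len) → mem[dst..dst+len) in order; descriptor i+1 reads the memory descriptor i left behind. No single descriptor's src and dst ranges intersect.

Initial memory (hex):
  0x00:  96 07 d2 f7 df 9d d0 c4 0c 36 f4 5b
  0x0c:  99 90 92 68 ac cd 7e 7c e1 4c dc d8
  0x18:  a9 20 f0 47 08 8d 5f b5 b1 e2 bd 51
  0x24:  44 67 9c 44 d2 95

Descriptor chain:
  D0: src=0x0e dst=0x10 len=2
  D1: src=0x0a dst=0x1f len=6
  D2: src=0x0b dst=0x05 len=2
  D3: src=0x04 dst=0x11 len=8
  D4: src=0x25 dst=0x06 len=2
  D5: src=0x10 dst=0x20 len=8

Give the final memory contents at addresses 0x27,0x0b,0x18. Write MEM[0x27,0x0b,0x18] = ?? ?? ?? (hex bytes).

MEM[0x27,0x0b,0x18] = f4 5b 5b

D0: mem[0x10..0x11] <- [92 68]
D1: mem[0x1f..0x24] <- [f4 5b 99 90 92 68]
D2: mem[0x05..0x06] <- [5b 99]
D3: mem[0x11..0x18] <- [df 5b 99 c4 0c 36 f4 5b]
D4: mem[0x06..0x07] <- [67 9c]
D5: mem[0x20..0x27] <- [92 df 5b 99 c4 0c 36 f4]
query mem[0x27]=0xf4, mem[0x0b]=0x5b, mem[0x18]=0x5b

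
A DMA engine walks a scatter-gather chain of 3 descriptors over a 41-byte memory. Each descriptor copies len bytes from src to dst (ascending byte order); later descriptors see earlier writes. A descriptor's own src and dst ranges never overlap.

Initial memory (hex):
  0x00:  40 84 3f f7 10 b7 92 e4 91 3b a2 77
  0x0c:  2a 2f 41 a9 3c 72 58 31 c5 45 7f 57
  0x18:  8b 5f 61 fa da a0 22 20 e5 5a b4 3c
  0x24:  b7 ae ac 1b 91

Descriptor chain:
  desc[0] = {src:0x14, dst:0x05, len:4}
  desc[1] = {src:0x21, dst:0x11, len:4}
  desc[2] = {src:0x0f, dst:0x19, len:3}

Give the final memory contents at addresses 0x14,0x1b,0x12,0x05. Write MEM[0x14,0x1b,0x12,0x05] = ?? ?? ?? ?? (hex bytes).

MEM[0x14,0x1b,0x12,0x05] = b7 5a b4 c5

[0] 0x14->0x05 len=4 : c5 45 7f 57
[1] 0x21->0x11 len=4 : 5a b4 3c b7
[2] 0x0f->0x19 len=3 : a9 3c 5a
query mem[0x14]=0xb7, mem[0x1b]=0x5a, mem[0x12]=0xb4, mem[0x05]=0xc5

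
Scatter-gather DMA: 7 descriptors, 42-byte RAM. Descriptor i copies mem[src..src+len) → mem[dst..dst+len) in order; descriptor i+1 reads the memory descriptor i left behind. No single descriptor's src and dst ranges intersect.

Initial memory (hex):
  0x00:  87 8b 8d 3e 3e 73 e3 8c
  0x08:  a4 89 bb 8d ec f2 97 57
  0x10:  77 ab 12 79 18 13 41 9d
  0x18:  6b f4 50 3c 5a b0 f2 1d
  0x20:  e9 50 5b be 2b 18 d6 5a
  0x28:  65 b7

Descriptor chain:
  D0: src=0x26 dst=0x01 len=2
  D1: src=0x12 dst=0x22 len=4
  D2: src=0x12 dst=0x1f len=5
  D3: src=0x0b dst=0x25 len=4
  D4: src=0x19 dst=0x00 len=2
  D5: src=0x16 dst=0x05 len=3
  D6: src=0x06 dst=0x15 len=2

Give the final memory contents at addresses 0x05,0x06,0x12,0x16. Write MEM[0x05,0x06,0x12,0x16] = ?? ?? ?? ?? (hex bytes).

[0] 0x26->0x01 len=2 : d6 5a
[1] 0x12->0x22 len=4 : 12 79 18 13
[2] 0x12->0x1f len=5 : 12 79 18 13 41
[3] 0x0b->0x25 len=4 : 8d ec f2 97
[4] 0x19->0x00 len=2 : f4 50
[5] 0x16->0x05 len=3 : 41 9d 6b
[6] 0x06->0x15 len=2 : 9d 6b
query mem[0x05]=0x41, mem[0x06]=0x9d, mem[0x12]=0x12, mem[0x16]=0x6b

MEM[0x05,0x06,0x12,0x16] = 41 9d 12 6b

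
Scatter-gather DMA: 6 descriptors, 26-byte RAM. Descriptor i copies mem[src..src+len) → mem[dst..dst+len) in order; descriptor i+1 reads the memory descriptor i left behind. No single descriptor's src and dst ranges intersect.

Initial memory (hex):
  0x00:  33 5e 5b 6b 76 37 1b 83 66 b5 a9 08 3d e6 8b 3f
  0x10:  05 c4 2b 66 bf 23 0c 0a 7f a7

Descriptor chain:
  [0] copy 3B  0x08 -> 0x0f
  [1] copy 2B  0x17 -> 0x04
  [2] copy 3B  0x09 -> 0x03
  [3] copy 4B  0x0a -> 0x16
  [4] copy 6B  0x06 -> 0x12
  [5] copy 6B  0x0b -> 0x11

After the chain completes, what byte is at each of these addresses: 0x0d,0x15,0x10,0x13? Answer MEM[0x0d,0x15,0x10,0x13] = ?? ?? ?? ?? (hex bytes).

MEM[0x0d,0x15,0x10,0x13] = e6 66 b5 e6

#0 dst[0x0f+3] := {0x66,0xb5,0xa9}
#1 dst[0x04+2] := {0x0a,0x7f}
#2 dst[0x03+3] := {0xb5,0xa9,0x08}
#3 dst[0x16+4] := {0xa9,0x08,0x3d,0xe6}
#4 dst[0x12+6] := {0x1b,0x83,0x66,0xb5,0xa9,0x08}
#5 dst[0x11+6] := {0x08,0x3d,0xe6,0x8b,0x66,0xb5}
query mem[0x0d]=0xe6, mem[0x15]=0x66, mem[0x10]=0xb5, mem[0x13]=0xe6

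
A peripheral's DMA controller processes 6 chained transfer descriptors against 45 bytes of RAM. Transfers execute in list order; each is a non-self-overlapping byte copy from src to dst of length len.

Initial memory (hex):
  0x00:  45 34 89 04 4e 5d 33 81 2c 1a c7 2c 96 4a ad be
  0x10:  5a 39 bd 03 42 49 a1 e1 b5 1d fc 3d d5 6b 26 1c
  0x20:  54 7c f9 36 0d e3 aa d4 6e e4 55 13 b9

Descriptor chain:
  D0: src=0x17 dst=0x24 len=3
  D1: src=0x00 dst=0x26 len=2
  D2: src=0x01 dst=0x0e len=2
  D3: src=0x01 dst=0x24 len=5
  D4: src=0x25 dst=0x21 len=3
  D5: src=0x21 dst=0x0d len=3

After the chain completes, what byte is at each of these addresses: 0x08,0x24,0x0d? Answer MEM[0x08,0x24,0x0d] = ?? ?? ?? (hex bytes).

MEM[0x08,0x24,0x0d] = 2c 34 89

  after D0: wrote 3B at 0x24 = e1b51d
  after D1: wrote 2B at 0x26 = 4534
  after D2: wrote 2B at 0x0e = 3489
  after D3: wrote 5B at 0x24 = 3489044e5d
  after D4: wrote 3B at 0x21 = 89044e
  after D5: wrote 3B at 0x0d = 89044e
query mem[0x08]=0x2c, mem[0x24]=0x34, mem[0x0d]=0x89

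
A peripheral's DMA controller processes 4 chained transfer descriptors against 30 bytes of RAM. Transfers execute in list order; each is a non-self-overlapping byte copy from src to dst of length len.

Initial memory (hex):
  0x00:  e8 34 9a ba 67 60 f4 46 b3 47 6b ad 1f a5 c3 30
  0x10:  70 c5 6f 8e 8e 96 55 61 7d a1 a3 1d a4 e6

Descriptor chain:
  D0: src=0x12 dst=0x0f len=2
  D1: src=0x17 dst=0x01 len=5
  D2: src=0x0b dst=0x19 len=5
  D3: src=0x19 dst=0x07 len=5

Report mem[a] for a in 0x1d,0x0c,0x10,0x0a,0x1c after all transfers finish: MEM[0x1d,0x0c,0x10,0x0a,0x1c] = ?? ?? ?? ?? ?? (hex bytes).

#0 dst[0x0f+2] := {0x6f,0x8e}
#1 dst[0x01+5] := {0x61,0x7d,0xa1,0xa3,0x1d}
#2 dst[0x19+5] := {0xad,0x1f,0xa5,0xc3,0x6f}
#3 dst[0x07+5] := {0xad,0x1f,0xa5,0xc3,0x6f}
query mem[0x1d]=0x6f, mem[0x0c]=0x1f, mem[0x10]=0x8e, mem[0x0a]=0xc3, mem[0x1c]=0xc3

MEM[0x1d,0x0c,0x10,0x0a,0x1c] = 6f 1f 8e c3 c3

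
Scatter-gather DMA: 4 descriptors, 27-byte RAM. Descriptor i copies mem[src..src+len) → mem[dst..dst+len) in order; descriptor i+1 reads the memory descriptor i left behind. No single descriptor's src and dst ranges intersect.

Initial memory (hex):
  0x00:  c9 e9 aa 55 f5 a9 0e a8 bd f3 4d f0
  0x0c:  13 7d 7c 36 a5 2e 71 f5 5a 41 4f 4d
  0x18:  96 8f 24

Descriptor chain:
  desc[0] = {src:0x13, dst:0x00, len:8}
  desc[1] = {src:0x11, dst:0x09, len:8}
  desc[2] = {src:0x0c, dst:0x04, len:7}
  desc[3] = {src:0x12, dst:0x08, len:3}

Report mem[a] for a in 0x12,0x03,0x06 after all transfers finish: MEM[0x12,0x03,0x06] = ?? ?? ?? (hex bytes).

MEM[0x12,0x03,0x06] = 71 4f 4f

  after D0: wrote 8B at 0x00 = f55a414f4d968f24
  after D1: wrote 8B at 0x09 = 2e71f55a414f4d96
  after D2: wrote 7B at 0x04 = 5a414f4d962e71
  after D3: wrote 3B at 0x08 = 71f55a
query mem[0x12]=0x71, mem[0x03]=0x4f, mem[0x06]=0x4f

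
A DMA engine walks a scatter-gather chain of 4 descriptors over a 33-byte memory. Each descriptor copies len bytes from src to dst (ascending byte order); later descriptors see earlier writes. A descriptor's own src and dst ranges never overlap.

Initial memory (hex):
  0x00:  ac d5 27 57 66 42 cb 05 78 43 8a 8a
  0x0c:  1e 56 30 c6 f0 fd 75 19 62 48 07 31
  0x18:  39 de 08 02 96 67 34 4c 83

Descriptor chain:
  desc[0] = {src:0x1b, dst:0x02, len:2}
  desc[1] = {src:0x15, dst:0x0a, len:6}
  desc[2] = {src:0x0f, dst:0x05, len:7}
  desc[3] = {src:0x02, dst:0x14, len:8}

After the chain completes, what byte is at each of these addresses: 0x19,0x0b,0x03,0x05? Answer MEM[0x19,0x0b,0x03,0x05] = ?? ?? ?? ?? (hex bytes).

D0: mem[0x02..0x03] <- [02 96]
D1: mem[0x0a..0x0f] <- [48 07 31 39 de 08]
D2: mem[0x05..0x0b] <- [08 f0 fd 75 19 62 48]
D3: mem[0x14..0x1b] <- [02 96 66 08 f0 fd 75 19]
query mem[0x19]=0xfd, mem[0x0b]=0x48, mem[0x03]=0x96, mem[0x05]=0x08

MEM[0x19,0x0b,0x03,0x05] = fd 48 96 08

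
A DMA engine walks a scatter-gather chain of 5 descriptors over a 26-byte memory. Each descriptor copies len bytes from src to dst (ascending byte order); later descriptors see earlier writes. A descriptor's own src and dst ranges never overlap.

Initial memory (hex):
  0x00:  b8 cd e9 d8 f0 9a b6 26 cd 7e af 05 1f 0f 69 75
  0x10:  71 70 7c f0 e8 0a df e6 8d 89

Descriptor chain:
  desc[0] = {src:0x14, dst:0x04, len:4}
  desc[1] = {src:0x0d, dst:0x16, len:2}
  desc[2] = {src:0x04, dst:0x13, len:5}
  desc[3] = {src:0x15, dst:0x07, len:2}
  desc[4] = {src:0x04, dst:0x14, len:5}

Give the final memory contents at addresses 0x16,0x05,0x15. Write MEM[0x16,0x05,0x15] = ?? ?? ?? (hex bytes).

D0: mem[0x04..0x07] <- [e8 0a df e6]
D1: mem[0x16..0x17] <- [0f 69]
D2: mem[0x13..0x17] <- [e8 0a df e6 cd]
D3: mem[0x07..0x08] <- [df e6]
D4: mem[0x14..0x18] <- [e8 0a df df e6]
query mem[0x16]=0xdf, mem[0x05]=0x0a, mem[0x15]=0x0a

MEM[0x16,0x05,0x15] = df 0a 0a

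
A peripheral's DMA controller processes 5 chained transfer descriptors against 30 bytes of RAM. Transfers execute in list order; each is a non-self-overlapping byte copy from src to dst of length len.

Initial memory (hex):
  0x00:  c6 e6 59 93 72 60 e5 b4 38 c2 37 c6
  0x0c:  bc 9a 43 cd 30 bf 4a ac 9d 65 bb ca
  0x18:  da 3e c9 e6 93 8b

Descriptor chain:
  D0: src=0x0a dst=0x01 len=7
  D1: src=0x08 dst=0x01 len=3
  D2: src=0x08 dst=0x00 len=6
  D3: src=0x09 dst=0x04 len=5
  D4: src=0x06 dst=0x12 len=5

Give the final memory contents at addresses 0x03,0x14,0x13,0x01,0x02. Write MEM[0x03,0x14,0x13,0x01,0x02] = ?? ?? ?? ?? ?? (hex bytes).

  after D0: wrote 7B at 0x01 = 37c6bc9a43cd30
  after D1: wrote 3B at 0x01 = 38c237
  after D2: wrote 6B at 0x00 = 38c237c6bc9a
  after D3: wrote 5B at 0x04 = c237c6bc9a
  after D4: wrote 5B at 0x12 = c6bc9ac237
query mem[0x03]=0xc6, mem[0x14]=0x9a, mem[0x13]=0xbc, mem[0x01]=0xc2, mem[0x02]=0x37

MEM[0x03,0x14,0x13,0x01,0x02] = c6 9a bc c2 37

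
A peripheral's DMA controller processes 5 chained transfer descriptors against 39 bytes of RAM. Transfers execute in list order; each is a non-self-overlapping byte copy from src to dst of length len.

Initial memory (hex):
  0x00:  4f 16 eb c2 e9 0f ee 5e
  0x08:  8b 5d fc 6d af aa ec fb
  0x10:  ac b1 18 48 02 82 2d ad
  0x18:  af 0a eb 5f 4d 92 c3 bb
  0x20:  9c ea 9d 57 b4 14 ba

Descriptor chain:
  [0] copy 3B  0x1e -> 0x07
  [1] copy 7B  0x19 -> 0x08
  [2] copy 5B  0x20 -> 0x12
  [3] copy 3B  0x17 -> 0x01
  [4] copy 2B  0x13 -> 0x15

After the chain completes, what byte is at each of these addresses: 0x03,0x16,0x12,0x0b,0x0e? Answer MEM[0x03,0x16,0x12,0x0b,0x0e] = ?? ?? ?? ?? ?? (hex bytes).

MEM[0x03,0x16,0x12,0x0b,0x0e] = 0a 9d 9c 4d bb

#0 dst[0x07+3] := {0xc3,0xbb,0x9c}
#1 dst[0x08+7] := {0x0a,0xeb,0x5f,0x4d,0x92,0xc3,0xbb}
#2 dst[0x12+5] := {0x9c,0xea,0x9d,0x57,0xb4}
#3 dst[0x01+3] := {0xad,0xaf,0x0a}
#4 dst[0x15+2] := {0xea,0x9d}
query mem[0x03]=0x0a, mem[0x16]=0x9d, mem[0x12]=0x9c, mem[0x0b]=0x4d, mem[0x0e]=0xbb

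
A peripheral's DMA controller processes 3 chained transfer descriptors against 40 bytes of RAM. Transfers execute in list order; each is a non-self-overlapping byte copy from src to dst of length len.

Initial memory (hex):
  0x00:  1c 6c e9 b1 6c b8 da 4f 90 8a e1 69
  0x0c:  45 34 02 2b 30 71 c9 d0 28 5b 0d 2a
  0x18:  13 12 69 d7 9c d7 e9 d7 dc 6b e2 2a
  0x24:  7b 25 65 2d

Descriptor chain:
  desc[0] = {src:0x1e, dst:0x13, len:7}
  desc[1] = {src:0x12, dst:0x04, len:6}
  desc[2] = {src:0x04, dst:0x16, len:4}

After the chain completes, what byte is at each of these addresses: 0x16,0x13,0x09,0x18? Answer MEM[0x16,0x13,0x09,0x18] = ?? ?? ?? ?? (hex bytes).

MEM[0x16,0x13,0x09,0x18] = c9 e9 e2 d7

[0] 0x1e->0x13 len=7 : e9 d7 dc 6b e2 2a 7b
[1] 0x12->0x04 len=6 : c9 e9 d7 dc 6b e2
[2] 0x04->0x16 len=4 : c9 e9 d7 dc
query mem[0x16]=0xc9, mem[0x13]=0xe9, mem[0x09]=0xe2, mem[0x18]=0xd7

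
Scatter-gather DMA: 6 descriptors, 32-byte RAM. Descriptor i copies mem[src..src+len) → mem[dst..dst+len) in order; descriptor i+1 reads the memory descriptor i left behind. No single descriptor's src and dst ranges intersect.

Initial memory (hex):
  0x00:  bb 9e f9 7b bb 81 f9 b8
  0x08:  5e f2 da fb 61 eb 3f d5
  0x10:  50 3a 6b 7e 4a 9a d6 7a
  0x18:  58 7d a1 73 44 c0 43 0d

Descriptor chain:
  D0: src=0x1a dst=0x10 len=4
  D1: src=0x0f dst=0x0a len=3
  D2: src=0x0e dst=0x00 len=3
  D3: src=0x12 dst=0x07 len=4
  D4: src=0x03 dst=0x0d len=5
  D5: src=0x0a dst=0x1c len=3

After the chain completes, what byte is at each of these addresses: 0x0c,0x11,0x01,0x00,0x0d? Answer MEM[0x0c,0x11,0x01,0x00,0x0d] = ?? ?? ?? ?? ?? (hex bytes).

MEM[0x0c,0x11,0x01,0x00,0x0d] = 73 44 d5 3f 7b

[0] 0x1a->0x10 len=4 : a1 73 44 c0
[1] 0x0f->0x0a len=3 : d5 a1 73
[2] 0x0e->0x00 len=3 : 3f d5 a1
[3] 0x12->0x07 len=4 : 44 c0 4a 9a
[4] 0x03->0x0d len=5 : 7b bb 81 f9 44
[5] 0x0a->0x1c len=3 : 9a a1 73
query mem[0x0c]=0x73, mem[0x11]=0x44, mem[0x01]=0xd5, mem[0x00]=0x3f, mem[0x0d]=0x7b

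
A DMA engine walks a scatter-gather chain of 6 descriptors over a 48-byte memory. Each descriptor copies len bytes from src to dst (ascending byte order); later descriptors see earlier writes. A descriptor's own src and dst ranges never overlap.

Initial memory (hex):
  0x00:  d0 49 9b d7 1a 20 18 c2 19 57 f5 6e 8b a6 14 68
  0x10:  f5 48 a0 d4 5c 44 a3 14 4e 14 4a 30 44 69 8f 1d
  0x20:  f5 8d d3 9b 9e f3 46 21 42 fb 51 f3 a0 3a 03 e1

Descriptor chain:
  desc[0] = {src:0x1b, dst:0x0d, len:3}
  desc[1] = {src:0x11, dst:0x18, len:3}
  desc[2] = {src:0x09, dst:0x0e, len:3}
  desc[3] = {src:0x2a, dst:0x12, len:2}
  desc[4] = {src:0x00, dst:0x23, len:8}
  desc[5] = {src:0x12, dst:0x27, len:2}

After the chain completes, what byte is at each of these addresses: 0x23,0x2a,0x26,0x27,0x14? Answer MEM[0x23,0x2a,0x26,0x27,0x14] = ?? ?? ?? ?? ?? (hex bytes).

D0: mem[0x0d..0x0f] <- [30 44 69]
D1: mem[0x18..0x1a] <- [48 a0 d4]
D2: mem[0x0e..0x10] <- [57 f5 6e]
D3: mem[0x12..0x13] <- [51 f3]
D4: mem[0x23..0x2a] <- [d0 49 9b d7 1a 20 18 c2]
D5: mem[0x27..0x28] <- [51 f3]
query mem[0x23]=0xd0, mem[0x2a]=0xc2, mem[0x26]=0xd7, mem[0x27]=0x51, mem[0x14]=0x5c

MEM[0x23,0x2a,0x26,0x27,0x14] = d0 c2 d7 51 5c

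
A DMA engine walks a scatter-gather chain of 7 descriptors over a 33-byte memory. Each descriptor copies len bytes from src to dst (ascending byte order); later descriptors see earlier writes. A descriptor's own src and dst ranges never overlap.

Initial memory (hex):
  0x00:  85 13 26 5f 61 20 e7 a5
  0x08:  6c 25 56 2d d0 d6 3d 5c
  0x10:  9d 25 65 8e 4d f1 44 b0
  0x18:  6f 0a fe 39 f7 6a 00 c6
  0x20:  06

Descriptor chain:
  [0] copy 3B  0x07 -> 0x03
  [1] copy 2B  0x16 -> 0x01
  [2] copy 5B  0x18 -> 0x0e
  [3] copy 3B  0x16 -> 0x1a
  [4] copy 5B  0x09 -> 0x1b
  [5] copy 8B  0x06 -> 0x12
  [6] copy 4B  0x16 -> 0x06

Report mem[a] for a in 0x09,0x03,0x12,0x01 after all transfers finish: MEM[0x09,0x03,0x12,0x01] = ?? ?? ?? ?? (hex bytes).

[0] 0x07->0x03 len=3 : a5 6c 25
[1] 0x16->0x01 len=2 : 44 b0
[2] 0x18->0x0e len=5 : 6f 0a fe 39 f7
[3] 0x16->0x1a len=3 : 44 b0 6f
[4] 0x09->0x1b len=5 : 25 56 2d d0 d6
[5] 0x06->0x12 len=8 : e7 a5 6c 25 56 2d d0 d6
[6] 0x16->0x06 len=4 : 56 2d d0 d6
query mem[0x09]=0xd6, mem[0x03]=0xa5, mem[0x12]=0xe7, mem[0x01]=0x44

MEM[0x09,0x03,0x12,0x01] = d6 a5 e7 44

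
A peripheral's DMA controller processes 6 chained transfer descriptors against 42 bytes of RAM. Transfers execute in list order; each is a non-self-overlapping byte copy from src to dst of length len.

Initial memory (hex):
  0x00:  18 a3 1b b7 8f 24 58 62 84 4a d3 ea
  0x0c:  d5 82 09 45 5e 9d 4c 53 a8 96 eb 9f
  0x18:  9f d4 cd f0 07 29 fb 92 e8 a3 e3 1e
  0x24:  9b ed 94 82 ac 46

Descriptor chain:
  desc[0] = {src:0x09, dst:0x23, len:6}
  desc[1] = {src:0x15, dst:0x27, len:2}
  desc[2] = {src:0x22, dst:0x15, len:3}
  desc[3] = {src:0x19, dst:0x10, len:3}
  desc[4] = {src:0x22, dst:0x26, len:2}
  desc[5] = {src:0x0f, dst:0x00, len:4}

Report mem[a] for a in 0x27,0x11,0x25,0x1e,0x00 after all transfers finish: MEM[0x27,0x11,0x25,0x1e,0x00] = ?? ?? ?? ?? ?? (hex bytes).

D0: mem[0x23..0x28] <- [4a d3 ea d5 82 09]
D1: mem[0x27..0x28] <- [96 eb]
D2: mem[0x15..0x17] <- [e3 4a d3]
D3: mem[0x10..0x12] <- [d4 cd f0]
D4: mem[0x26..0x27] <- [e3 4a]
D5: mem[0x00..0x03] <- [45 d4 cd f0]
query mem[0x27]=0x4a, mem[0x11]=0xcd, mem[0x25]=0xea, mem[0x1e]=0xfb, mem[0x00]=0x45

MEM[0x27,0x11,0x25,0x1e,0x00] = 4a cd ea fb 45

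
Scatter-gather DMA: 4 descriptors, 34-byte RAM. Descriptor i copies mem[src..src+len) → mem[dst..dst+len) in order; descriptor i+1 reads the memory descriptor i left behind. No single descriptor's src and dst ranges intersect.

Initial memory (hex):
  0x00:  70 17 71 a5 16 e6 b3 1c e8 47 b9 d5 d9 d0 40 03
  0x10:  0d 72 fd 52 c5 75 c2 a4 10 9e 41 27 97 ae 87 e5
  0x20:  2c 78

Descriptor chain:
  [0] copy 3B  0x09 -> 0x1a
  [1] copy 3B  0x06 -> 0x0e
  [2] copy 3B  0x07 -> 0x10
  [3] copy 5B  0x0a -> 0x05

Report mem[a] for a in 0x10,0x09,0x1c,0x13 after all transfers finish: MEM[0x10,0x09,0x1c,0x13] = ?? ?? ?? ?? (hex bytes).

#0 dst[0x1a+3] := {0x47,0xb9,0xd5}
#1 dst[0x0e+3] := {0xb3,0x1c,0xe8}
#2 dst[0x10+3] := {0x1c,0xe8,0x47}
#3 dst[0x05+5] := {0xb9,0xd5,0xd9,0xd0,0xb3}
query mem[0x10]=0x1c, mem[0x09]=0xb3, mem[0x1c]=0xd5, mem[0x13]=0x52

MEM[0x10,0x09,0x1c,0x13] = 1c b3 d5 52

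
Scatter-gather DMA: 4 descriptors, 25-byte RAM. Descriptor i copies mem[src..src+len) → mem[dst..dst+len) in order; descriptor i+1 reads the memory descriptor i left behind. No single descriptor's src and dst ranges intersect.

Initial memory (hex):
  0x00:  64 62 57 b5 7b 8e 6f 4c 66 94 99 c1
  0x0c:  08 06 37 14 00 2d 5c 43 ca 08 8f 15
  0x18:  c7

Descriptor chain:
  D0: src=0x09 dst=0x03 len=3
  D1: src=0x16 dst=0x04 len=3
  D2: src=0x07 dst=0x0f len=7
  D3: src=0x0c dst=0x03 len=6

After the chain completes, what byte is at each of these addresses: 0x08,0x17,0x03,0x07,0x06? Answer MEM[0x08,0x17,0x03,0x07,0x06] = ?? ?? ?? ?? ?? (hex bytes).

MEM[0x08,0x17,0x03,0x07,0x06] = 94 15 08 66 4c

#0 dst[0x03+3] := {0x94,0x99,0xc1}
#1 dst[0x04+3] := {0x8f,0x15,0xc7}
#2 dst[0x0f+7] := {0x4c,0x66,0x94,0x99,0xc1,0x08,0x06}
#3 dst[0x03+6] := {0x08,0x06,0x37,0x4c,0x66,0x94}
query mem[0x08]=0x94, mem[0x17]=0x15, mem[0x03]=0x08, mem[0x07]=0x66, mem[0x06]=0x4c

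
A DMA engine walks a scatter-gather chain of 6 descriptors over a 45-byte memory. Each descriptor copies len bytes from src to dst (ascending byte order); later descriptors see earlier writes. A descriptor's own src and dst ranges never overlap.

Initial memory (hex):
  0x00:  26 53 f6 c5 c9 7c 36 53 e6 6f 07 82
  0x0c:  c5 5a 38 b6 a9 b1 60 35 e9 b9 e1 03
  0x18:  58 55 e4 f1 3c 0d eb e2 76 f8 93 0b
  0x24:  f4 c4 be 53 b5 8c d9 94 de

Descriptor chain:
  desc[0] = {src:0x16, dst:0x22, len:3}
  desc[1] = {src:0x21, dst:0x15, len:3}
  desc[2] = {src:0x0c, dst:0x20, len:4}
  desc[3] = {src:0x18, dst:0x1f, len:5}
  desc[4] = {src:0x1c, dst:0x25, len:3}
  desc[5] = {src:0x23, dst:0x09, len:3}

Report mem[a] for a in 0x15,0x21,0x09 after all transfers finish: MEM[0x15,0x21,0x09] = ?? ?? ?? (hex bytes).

  after D0: wrote 3B at 0x22 = e10358
  after D1: wrote 3B at 0x15 = f8e103
  after D2: wrote 4B at 0x20 = c55a38b6
  after D3: wrote 5B at 0x1f = 5855e4f13c
  after D4: wrote 3B at 0x25 = 3c0deb
  after D5: wrote 3B at 0x09 = 3c583c
query mem[0x15]=0xf8, mem[0x21]=0xe4, mem[0x09]=0x3c

MEM[0x15,0x21,0x09] = f8 e4 3c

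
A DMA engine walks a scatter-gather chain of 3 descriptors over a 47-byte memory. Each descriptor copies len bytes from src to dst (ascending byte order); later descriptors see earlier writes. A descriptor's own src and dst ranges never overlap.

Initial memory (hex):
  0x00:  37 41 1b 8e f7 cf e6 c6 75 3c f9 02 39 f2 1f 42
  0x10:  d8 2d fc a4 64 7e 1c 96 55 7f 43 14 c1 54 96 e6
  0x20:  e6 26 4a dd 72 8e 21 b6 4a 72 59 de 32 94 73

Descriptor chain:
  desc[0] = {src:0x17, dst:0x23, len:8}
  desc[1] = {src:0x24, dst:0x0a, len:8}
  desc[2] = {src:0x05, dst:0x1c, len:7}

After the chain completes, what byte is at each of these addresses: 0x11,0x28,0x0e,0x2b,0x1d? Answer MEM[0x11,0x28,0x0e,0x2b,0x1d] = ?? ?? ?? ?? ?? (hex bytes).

MEM[0x11,0x28,0x0e,0x2b,0x1d] = de c1 c1 de e6

#0 dst[0x23+8] := {0x96,0x55,0x7f,0x43,0x14,0xc1,0x54,0x96}
#1 dst[0x0a+8] := {0x55,0x7f,0x43,0x14,0xc1,0x54,0x96,0xde}
#2 dst[0x1c+7] := {0xcf,0xe6,0xc6,0x75,0x3c,0x55,0x7f}
query mem[0x11]=0xde, mem[0x28]=0xc1, mem[0x0e]=0xc1, mem[0x2b]=0xde, mem[0x1d]=0xe6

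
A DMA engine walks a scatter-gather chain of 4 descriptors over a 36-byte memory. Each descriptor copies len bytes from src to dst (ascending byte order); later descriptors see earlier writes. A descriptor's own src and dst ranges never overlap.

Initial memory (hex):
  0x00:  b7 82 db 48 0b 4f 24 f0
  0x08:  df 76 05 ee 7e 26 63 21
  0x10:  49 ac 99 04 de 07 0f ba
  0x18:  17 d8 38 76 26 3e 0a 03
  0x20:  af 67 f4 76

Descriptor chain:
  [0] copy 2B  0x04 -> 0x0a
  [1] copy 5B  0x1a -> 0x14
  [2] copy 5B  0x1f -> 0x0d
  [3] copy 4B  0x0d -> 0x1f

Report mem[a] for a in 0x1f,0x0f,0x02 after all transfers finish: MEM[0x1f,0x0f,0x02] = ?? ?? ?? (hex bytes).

MEM[0x1f,0x0f,0x02] = 03 67 db

#0 dst[0x0a+2] := {0x0b,0x4f}
#1 dst[0x14+5] := {0x38,0x76,0x26,0x3e,0x0a}
#2 dst[0x0d+5] := {0x03,0xaf,0x67,0xf4,0x76}
#3 dst[0x1f+4] := {0x03,0xaf,0x67,0xf4}
query mem[0x1f]=0x03, mem[0x0f]=0x67, mem[0x02]=0xdb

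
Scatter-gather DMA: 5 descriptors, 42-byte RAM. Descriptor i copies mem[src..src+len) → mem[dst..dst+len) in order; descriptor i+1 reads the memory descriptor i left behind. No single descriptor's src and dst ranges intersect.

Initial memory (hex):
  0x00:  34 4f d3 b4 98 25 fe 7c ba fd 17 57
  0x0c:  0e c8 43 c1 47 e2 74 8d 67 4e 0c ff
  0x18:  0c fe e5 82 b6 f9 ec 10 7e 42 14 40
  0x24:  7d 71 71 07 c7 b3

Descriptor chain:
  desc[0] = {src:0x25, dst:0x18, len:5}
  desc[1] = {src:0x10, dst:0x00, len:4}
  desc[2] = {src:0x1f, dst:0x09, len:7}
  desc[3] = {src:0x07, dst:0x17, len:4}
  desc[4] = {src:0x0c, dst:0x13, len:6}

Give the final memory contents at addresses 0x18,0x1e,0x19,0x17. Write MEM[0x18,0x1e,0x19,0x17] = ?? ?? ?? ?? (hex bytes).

MEM[0x18,0x1e,0x19,0x17] = e2 ec 10 47

[0] 0x25->0x18 len=5 : 71 71 07 c7 b3
[1] 0x10->0x00 len=4 : 47 e2 74 8d
[2] 0x1f->0x09 len=7 : 10 7e 42 14 40 7d 71
[3] 0x07->0x17 len=4 : 7c ba 10 7e
[4] 0x0c->0x13 len=6 : 14 40 7d 71 47 e2
query mem[0x18]=0xe2, mem[0x1e]=0xec, mem[0x19]=0x10, mem[0x17]=0x47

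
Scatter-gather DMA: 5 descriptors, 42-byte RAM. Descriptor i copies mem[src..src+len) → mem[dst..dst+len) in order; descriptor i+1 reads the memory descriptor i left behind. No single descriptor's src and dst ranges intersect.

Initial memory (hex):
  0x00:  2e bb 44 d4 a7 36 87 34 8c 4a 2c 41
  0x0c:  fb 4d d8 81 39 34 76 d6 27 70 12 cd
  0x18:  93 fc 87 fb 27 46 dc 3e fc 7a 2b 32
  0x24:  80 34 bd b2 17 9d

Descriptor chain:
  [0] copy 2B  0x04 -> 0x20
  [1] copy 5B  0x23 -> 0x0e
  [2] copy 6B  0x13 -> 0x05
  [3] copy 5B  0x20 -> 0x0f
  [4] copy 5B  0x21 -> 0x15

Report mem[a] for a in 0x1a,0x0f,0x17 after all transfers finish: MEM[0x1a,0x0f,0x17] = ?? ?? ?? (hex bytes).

#0 dst[0x20+2] := {0xa7,0x36}
#1 dst[0x0e+5] := {0x32,0x80,0x34,0xbd,0xb2}
#2 dst[0x05+6] := {0xd6,0x27,0x70,0x12,0xcd,0x93}
#3 dst[0x0f+5] := {0xa7,0x36,0x2b,0x32,0x80}
#4 dst[0x15+5] := {0x36,0x2b,0x32,0x80,0x34}
query mem[0x1a]=0x87, mem[0x0f]=0xa7, mem[0x17]=0x32

MEM[0x1a,0x0f,0x17] = 87 a7 32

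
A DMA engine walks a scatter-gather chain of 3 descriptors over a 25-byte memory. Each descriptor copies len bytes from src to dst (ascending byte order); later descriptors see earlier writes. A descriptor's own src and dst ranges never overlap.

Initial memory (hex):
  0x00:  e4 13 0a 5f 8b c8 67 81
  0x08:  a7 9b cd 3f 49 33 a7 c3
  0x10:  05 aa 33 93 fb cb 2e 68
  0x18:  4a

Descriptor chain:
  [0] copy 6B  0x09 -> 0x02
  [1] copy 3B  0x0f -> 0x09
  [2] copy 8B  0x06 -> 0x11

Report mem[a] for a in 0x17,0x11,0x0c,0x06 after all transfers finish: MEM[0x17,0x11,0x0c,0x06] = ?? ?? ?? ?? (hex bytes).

MEM[0x17,0x11,0x0c,0x06] = 49 33 49 33

D0: mem[0x02..0x07] <- [9b cd 3f 49 33 a7]
D1: mem[0x09..0x0b] <- [c3 05 aa]
D2: mem[0x11..0x18] <- [33 a7 a7 c3 05 aa 49 33]
query mem[0x17]=0x49, mem[0x11]=0x33, mem[0x0c]=0x49, mem[0x06]=0x33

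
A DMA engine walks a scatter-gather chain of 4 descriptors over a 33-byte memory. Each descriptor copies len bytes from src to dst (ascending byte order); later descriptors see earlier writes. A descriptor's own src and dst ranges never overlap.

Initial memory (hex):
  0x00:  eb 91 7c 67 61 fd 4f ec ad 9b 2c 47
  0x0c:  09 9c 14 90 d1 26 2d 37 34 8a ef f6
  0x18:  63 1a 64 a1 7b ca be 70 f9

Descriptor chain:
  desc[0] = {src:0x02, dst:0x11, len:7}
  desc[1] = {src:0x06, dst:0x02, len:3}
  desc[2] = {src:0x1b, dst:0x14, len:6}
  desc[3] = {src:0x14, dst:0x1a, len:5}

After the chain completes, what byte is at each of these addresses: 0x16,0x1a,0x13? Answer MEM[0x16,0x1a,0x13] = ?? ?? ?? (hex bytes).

MEM[0x16,0x1a,0x13] = ca a1 61

D0: mem[0x11..0x17] <- [7c 67 61 fd 4f ec ad]
D1: mem[0x02..0x04] <- [4f ec ad]
D2: mem[0x14..0x19] <- [a1 7b ca be 70 f9]
D3: mem[0x1a..0x1e] <- [a1 7b ca be 70]
query mem[0x16]=0xca, mem[0x1a]=0xa1, mem[0x13]=0x61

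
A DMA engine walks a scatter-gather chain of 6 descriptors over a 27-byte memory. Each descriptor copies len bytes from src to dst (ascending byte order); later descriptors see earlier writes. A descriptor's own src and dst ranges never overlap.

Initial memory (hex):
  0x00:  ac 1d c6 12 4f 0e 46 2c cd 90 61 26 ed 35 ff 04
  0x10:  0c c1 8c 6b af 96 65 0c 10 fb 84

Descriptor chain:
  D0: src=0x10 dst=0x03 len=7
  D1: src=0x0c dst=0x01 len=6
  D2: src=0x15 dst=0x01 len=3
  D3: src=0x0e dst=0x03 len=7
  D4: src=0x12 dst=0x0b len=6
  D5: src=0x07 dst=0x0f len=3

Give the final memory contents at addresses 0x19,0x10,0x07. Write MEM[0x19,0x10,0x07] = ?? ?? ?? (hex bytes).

[0] 0x10->0x03 len=7 : 0c c1 8c 6b af 96 65
[1] 0x0c->0x01 len=6 : ed 35 ff 04 0c c1
[2] 0x15->0x01 len=3 : 96 65 0c
[3] 0x0e->0x03 len=7 : ff 04 0c c1 8c 6b af
[4] 0x12->0x0b len=6 : 8c 6b af 96 65 0c
[5] 0x07->0x0f len=3 : 8c 6b af
query mem[0x19]=0xfb, mem[0x10]=0x6b, mem[0x07]=0x8c

MEM[0x19,0x10,0x07] = fb 6b 8c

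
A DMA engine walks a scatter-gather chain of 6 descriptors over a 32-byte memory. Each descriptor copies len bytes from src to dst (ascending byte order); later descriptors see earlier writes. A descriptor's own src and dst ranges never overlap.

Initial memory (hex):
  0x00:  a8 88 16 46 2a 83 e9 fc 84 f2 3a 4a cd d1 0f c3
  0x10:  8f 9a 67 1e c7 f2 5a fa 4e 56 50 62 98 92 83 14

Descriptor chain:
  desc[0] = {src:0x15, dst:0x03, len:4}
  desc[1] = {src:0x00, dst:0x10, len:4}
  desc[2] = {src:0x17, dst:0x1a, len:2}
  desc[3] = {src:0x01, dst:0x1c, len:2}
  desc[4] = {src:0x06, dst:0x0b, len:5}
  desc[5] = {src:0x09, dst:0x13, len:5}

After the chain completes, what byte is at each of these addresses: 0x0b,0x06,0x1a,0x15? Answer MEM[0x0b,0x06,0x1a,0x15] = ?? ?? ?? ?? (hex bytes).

MEM[0x0b,0x06,0x1a,0x15] = 4e 4e fa 4e

D0: mem[0x03..0x06] <- [f2 5a fa 4e]
D1: mem[0x10..0x13] <- [a8 88 16 f2]
D2: mem[0x1a..0x1b] <- [fa 4e]
D3: mem[0x1c..0x1d] <- [88 16]
D4: mem[0x0b..0x0f] <- [4e fc 84 f2 3a]
D5: mem[0x13..0x17] <- [f2 3a 4e fc 84]
query mem[0x0b]=0x4e, mem[0x06]=0x4e, mem[0x1a]=0xfa, mem[0x15]=0x4e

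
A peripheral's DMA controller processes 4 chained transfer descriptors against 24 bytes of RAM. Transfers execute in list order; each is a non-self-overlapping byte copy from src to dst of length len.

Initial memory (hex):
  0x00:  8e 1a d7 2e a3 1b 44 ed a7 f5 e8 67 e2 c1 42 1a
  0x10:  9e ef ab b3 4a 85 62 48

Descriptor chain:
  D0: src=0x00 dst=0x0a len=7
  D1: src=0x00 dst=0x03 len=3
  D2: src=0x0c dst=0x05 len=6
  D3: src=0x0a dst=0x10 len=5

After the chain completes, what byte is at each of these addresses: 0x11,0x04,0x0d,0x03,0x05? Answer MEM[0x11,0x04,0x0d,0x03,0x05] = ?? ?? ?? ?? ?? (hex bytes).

MEM[0x11,0x04,0x0d,0x03,0x05] = 1a 1a 2e 8e d7

  after D0: wrote 7B at 0x0a = 8e1ad72ea31b44
  after D1: wrote 3B at 0x03 = 8e1ad7
  after D2: wrote 6B at 0x05 = d72ea31b44ef
  after D3: wrote 5B at 0x10 = ef1ad72ea3
query mem[0x11]=0x1a, mem[0x04]=0x1a, mem[0x0d]=0x2e, mem[0x03]=0x8e, mem[0x05]=0xd7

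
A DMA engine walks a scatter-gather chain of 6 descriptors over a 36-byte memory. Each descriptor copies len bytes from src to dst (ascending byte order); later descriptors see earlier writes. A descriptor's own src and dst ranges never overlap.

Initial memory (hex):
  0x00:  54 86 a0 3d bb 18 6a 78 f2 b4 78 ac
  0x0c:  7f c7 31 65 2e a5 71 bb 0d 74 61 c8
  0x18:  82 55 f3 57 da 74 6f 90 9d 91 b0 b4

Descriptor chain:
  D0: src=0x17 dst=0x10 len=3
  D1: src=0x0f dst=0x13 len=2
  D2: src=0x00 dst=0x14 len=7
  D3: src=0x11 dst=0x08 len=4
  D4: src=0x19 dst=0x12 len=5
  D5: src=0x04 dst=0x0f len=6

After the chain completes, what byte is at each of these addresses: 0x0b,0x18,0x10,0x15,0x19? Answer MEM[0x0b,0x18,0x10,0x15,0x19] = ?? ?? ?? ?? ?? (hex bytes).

[0] 0x17->0x10 len=3 : c8 82 55
[1] 0x0f->0x13 len=2 : 65 c8
[2] 0x00->0x14 len=7 : 54 86 a0 3d bb 18 6a
[3] 0x11->0x08 len=4 : 82 55 65 54
[4] 0x19->0x12 len=5 : 18 6a 57 da 74
[5] 0x04->0x0f len=6 : bb 18 6a 78 82 55
query mem[0x0b]=0x54, mem[0x18]=0xbb, mem[0x10]=0x18, mem[0x15]=0xda, mem[0x19]=0x18

MEM[0x0b,0x18,0x10,0x15,0x19] = 54 bb 18 da 18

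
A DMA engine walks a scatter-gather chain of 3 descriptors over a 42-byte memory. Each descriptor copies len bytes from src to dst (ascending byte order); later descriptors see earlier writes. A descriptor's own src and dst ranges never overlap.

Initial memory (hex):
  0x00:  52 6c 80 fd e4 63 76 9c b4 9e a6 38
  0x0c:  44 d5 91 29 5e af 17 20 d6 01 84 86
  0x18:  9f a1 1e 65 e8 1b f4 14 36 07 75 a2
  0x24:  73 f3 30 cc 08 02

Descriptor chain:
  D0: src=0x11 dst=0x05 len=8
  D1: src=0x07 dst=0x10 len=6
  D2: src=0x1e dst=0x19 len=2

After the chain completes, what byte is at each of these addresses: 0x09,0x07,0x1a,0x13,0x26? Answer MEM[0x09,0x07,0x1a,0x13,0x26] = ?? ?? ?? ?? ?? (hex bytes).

  after D0: wrote 8B at 0x05 = af1720d60184869f
  after D1: wrote 6B at 0x10 = 20d60184869f
  after D2: wrote 2B at 0x19 = f414
query mem[0x09]=0x01, mem[0x07]=0x20, mem[0x1a]=0x14, mem[0x13]=0x84, mem[0x26]=0x30

MEM[0x09,0x07,0x1a,0x13,0x26] = 01 20 14 84 30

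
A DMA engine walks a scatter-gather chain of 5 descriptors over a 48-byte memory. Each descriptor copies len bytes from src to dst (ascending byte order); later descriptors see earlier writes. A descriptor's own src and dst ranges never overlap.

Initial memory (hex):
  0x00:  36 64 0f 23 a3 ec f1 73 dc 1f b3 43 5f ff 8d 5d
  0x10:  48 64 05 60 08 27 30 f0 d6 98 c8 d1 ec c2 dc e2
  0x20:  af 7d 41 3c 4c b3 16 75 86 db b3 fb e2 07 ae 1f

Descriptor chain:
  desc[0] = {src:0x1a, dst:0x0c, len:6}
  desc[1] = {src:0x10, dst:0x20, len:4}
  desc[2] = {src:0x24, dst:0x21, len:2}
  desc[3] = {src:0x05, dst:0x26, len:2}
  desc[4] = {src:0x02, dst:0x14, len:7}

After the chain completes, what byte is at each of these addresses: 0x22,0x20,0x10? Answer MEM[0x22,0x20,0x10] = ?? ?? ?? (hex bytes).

MEM[0x22,0x20,0x10] = b3 dc dc

  after D0: wrote 6B at 0x0c = c8d1ecc2dce2
  after D1: wrote 4B at 0x20 = dce20560
  after D2: wrote 2B at 0x21 = 4cb3
  after D3: wrote 2B at 0x26 = ecf1
  after D4: wrote 7B at 0x14 = 0f23a3ecf173dc
query mem[0x22]=0xb3, mem[0x20]=0xdc, mem[0x10]=0xdc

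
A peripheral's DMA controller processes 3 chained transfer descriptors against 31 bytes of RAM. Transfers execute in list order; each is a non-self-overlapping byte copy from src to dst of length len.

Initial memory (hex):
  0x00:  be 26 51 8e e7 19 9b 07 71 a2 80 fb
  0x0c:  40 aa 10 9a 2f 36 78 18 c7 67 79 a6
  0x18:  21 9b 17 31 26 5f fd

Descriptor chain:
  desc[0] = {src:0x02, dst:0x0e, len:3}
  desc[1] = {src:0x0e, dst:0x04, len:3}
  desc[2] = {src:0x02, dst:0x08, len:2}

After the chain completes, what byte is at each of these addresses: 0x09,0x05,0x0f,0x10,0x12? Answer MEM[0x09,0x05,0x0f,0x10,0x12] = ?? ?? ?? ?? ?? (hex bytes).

[0] 0x02->0x0e len=3 : 51 8e e7
[1] 0x0e->0x04 len=3 : 51 8e e7
[2] 0x02->0x08 len=2 : 51 8e
query mem[0x09]=0x8e, mem[0x05]=0x8e, mem[0x0f]=0x8e, mem[0x10]=0xe7, mem[0x12]=0x78

MEM[0x09,0x05,0x0f,0x10,0x12] = 8e 8e 8e e7 78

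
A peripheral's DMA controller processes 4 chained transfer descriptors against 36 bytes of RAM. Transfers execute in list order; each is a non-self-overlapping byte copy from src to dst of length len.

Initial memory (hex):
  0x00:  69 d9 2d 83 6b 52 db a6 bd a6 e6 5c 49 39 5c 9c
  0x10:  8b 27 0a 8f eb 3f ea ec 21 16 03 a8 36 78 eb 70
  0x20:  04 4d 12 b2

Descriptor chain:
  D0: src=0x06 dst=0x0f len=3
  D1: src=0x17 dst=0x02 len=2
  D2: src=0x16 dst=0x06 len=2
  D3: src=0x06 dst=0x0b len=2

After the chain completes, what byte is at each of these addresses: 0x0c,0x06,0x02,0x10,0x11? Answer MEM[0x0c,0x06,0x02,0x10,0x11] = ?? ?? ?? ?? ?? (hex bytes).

MEM[0x0c,0x06,0x02,0x10,0x11] = ec ea ec a6 bd

  after D0: wrote 3B at 0x0f = dba6bd
  after D1: wrote 2B at 0x02 = ec21
  after D2: wrote 2B at 0x06 = eaec
  after D3: wrote 2B at 0x0b = eaec
query mem[0x0c]=0xec, mem[0x06]=0xea, mem[0x02]=0xec, mem[0x10]=0xa6, mem[0x11]=0xbd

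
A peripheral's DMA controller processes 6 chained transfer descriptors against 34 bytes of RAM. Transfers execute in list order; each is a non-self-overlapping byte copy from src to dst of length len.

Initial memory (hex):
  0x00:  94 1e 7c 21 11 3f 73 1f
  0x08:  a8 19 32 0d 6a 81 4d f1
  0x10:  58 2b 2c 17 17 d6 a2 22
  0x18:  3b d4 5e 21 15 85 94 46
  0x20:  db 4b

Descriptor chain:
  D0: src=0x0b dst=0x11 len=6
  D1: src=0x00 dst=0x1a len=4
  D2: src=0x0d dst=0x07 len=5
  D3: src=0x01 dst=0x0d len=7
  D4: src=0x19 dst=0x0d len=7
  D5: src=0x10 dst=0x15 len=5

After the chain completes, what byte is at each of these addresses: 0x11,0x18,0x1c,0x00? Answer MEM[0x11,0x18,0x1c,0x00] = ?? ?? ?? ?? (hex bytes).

MEM[0x11,0x18,0x1c,0x00] = 21 46 7c 94

[0] 0x0b->0x11 len=6 : 0d 6a 81 4d f1 58
[1] 0x00->0x1a len=4 : 94 1e 7c 21
[2] 0x0d->0x07 len=5 : 81 4d f1 58 0d
[3] 0x01->0x0d len=7 : 1e 7c 21 11 3f 73 81
[4] 0x19->0x0d len=7 : d4 94 1e 7c 21 94 46
[5] 0x10->0x15 len=5 : 7c 21 94 46 4d
query mem[0x11]=0x21, mem[0x18]=0x46, mem[0x1c]=0x7c, mem[0x00]=0x94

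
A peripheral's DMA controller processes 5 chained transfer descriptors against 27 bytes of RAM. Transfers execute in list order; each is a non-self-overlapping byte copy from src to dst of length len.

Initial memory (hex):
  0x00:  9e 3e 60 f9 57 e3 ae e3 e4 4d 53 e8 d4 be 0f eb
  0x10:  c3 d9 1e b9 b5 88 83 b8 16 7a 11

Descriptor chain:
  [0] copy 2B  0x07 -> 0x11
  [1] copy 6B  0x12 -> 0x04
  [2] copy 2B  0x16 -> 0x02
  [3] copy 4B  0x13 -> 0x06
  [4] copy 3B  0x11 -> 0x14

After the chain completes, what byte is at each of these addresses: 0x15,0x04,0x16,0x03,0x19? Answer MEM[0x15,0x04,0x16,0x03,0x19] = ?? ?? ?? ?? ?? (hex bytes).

#0 dst[0x11+2] := {0xe3,0xe4}
#1 dst[0x04+6] := {0xe4,0xb9,0xb5,0x88,0x83,0xb8}
#2 dst[0x02+2] := {0x83,0xb8}
#3 dst[0x06+4] := {0xb9,0xb5,0x88,0x83}
#4 dst[0x14+3] := {0xe3,0xe4,0xb9}
query mem[0x15]=0xe4, mem[0x04]=0xe4, mem[0x16]=0xb9, mem[0x03]=0xb8, mem[0x19]=0x7a

MEM[0x15,0x04,0x16,0x03,0x19] = e4 e4 b9 b8 7a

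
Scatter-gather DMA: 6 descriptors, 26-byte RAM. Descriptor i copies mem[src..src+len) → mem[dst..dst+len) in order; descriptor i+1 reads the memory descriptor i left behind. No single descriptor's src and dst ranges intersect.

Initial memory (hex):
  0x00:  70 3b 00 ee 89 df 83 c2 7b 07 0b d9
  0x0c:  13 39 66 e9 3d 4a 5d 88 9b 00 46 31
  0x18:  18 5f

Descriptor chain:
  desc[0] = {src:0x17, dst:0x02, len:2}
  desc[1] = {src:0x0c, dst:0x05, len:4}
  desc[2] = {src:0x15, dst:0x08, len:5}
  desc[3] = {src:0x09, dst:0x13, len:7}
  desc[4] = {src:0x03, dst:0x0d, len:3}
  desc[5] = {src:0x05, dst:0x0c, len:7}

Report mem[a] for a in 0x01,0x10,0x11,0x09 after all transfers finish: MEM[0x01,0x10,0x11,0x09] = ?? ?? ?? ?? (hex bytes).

#0 dst[0x02+2] := {0x31,0x18}
#1 dst[0x05+4] := {0x13,0x39,0x66,0xe9}
#2 dst[0x08+5] := {0x00,0x46,0x31,0x18,0x5f}
#3 dst[0x13+7] := {0x46,0x31,0x18,0x5f,0x39,0x66,0xe9}
#4 dst[0x0d+3] := {0x18,0x89,0x13}
#5 dst[0x0c+7] := {0x13,0x39,0x66,0x00,0x46,0x31,0x18}
query mem[0x01]=0x3b, mem[0x10]=0x46, mem[0x11]=0x31, mem[0x09]=0x46

MEM[0x01,0x10,0x11,0x09] = 3b 46 31 46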